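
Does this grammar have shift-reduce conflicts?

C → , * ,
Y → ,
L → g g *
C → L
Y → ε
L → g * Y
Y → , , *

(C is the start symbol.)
Augment with C' → C and build the canonical LR(0) collection (I0 = CLOSURE({[C' → . C]}), then GOTO on every symbol after a dot until no new states appear). It has 14 states:
  I0: { [C → . , * ,], [C → . L], [C' → . C], [L → . g * Y], [L → . g g *] }  — shift
  I1: { [C → , . * ,] }  — shift
  I2: { [C' → C .] }  — accept
  I3: { [C → L .] }  — reduce
  I4: { [L → g . * Y], [L → g . g *] }  — shift
  I5: { [L → g * . Y], [Y → . , , *], [Y → . ,], [Y → .] }  — shift, reduce
  I6: { [L → g g . *] }  — shift
  I7: { [L → g g * .] }  — reduce
  I8: { [Y → , . , *], [Y → , .] }  — shift, reduce
  I9: { [L → g * Y .] }  — reduce
  I10: { [Y → , , . *] }  — shift
  I11: { [Y → , , * .] }  — reduce
  I12: { [C → , * . ,] }  — shift
  I13: { [C → , * , .] }  — reduce

I5 contains reduce item [Y → .] and shift items [Y → . ,], [Y → . , , *] — shift-reduce conflict.
I8 contains reduce item [Y → , .] and shift item [Y → , . , *] — shift-reduce conflict.

Answer: Yes — I5: [Y → .] vs [Y → . ,]; I8: [Y → , .] vs [Y → , . , *]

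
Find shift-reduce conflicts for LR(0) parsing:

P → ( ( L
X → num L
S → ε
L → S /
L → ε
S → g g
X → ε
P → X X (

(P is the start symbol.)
A shift-reduce conflict occurs when an LR(0) state has both:
  - a complete (reduce) item [A → α .] (dot at the end), and
  - a shift item [B → β . c γ] (dot before a terminal).

Augment with P' → P and build the canonical LR(0) collection (I0 = CLOSURE({[P' → . P]}), then GOTO on every symbol after a dot until no new states appear). It has 14 states:
  I0: { [P → . ( ( L], [P → . X X (], [P' → . P], [X → . num L], [X → .] }  — shift, reduce
  I1: { [P → ( . ( L] }  — shift
  I2: { [P' → P .] }  — accept
  I3: { [P → X . X (], [X → . num L], [X → .] }  — shift, reduce
  I4: { [L → . S /], [L → .], [S → . g g], [S → .], [X → num . L] }  — shift, 2 reduces
  I5: { [X → num L .] }  — reduce
  I6: { [L → S . /] }  — shift
  I7: { [S → g . g] }  — shift
  I8: { [S → g g .] }  — reduce
  I9: { [L → S / .] }  — reduce
  I10: { [P → X X . (] }  — shift
  I11: { [P → X X ( .] }  — reduce
  I12: { [L → . S /], [L → .], [P → ( ( . L], [S → . g g], [S → .] }  — shift, 2 reduces
  I13: { [P → ( ( L .] }  — reduce

I0 contains reduce item [X → .] and shift items [P → . ( ( L], [X → . num L] — shift-reduce conflict.
I3 contains reduce item [X → .] and shift item [X → . num L] — shift-reduce conflict.
I4 contains reduce items [L → .], [S → .] and shift item [S → . g g] — shift-reduce conflict.
I12 contains reduce items [L → .], [S → .] and shift item [S → . g g] — shift-reduce conflict.

Answer: Yes — I0: [X → .] vs [P → . ( ( L]; I3: [X → .] vs [X → . num L]; I4: [L → .] vs [S → . g g]; I12: [L → .] vs [S → . g g]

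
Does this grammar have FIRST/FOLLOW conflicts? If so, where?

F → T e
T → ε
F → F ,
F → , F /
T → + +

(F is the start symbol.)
A FIRST/FOLLOW conflict occurs when a non-terminal N has a nullable alternative N → β (β ⇒* ε) and another alternative N → α with FIRST(α) ∩ FOLLOW(N) ≠ ∅: on such a lookahead the parser cannot decide between expanding α and letting N vanish via β.

Nullable non-terminals: T.

T: nullable alternative(s) T → ε; FOLLOW(T) = { 'e' }
  T → ε: FIRST \ {ε} = { } — this is the only nullable alternative, skip
  T → + +: FIRST \ {ε} = { '+' } — disjoint from FOLLOW(T)

F has no nullable alternative, so no FIRST/FOLLOW check is needed there.

No FIRST/FOLLOW conflicts found.

Answer: No FIRST/FOLLOW conflicts.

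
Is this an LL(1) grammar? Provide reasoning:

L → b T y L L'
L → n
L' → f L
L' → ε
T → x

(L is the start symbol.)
No. Predict set conflict for L': { 'f' }

Relevant sets:
  FOLLOW(L') = { $, 'f' }

For L:
  PREDICT(L → b T y L L') = { 'b' }
  PREDICT(L → n) = { 'n' }
For L':
  PREDICT(L' → f L) = { 'f' }
  PREDICT(L' → ε) = { $, 'f' }
T has a single production, so nothing to check there.

Conflict found: Predict set conflict for L': { 'f' }
The grammar is NOT LL(1).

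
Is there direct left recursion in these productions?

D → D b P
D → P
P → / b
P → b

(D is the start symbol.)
Yes, D is left-recursive

Direct left recursion occurs when N → N α for some non-terminal N (the right-hand side begins with the left-hand side itself).

D → D b P: LEFT RECURSIVE (starts with D)
D → P: starts with P
P → / b: starts with '/'
P → b: starts with b

The grammar has direct left recursion on: D.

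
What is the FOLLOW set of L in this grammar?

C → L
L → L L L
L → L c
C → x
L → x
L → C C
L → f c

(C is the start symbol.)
To compute FOLLOW(L), find every occurrence of L on a right-hand side N → α L β: add FIRST(β) \ {ε}, and if β is empty or nullable also add FOLLOW(N). Iterate to a fixed point.

In C → L: L is at the end, add FOLLOW(C)
In L → L L L: L is followed by L L, add FIRST(L L) \ {ε} = { 'f', 'x' }
In L → L L L: L is followed by L, add FIRST(L) \ {ε} = { 'f', 'x' }
In L → L L L: L is at the end; this adds FOLLOW(L) to itself — nothing new
In L → L c: L is followed by c, add FIRST(c) \ {ε} = { 'c' }

The FOLLOW sets referred to above (computed the same way, to a fixed point):
  FOLLOW(C) = { $, 'c', 'f', 'x' }

Taking the union: FOLLOW(L) = { $, 'c', 'f', 'x' }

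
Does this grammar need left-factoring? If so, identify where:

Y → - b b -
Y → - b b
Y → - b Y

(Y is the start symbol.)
Left-factoring is needed when two productions for the same non-terminal
share a common prefix on the right-hand side.

Productions for Y:
  Y → - b b -
  Y → - b b
  Y → - b Y

Found common prefix '- b' in productions for Y

Answer: Yes, Y has productions with common prefix '- b'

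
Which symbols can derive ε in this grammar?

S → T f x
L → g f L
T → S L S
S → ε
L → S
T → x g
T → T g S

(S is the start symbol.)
{ 'L', 'S', 'T' }

A non-terminal is nullable if it can derive ε (the empty string): either it has an ε-production, or it has a production whose right-hand side consists entirely of nullable non-terminals.

ε-productions: S → ε
So S is immediately nullable.
L → S: every symbol on the right is nullable, so L is nullable too.
T → S L S: every symbol on the right is nullable, so T is nullable too.
Every non-terminal is now nullable.
Nullable = { 'L', 'S', 'T' }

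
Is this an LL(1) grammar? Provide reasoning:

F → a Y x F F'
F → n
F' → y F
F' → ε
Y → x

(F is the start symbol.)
No. Predict set conflict for F': { 'y' }

Relevant sets:
  FOLLOW(F') = { $, 'y' }

For F:
  PREDICT(F → a Y x F F') = { 'a' }
  PREDICT(F → n) = { 'n' }
For F':
  PREDICT(F' → y F) = { 'y' }
  PREDICT(F' → ε) = { $, 'y' }
Y has a single production, so nothing to check there.

Conflict found: Predict set conflict for F': { 'y' }
The grammar is NOT LL(1).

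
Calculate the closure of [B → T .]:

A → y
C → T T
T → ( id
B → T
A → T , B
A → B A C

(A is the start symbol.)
To compute CLOSURE, for each item [A → α.Bβ] where B is a non-terminal, add [B → .γ] for all productions B → γ; repeat for the newly added items until nothing changes.

Start with: [B → T .]
The dot is at the end, so nothing is added.

CLOSURE = { [B → T .] }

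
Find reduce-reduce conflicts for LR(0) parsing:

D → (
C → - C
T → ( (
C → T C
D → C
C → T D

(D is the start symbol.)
Augment with D' → D and build the canonical LR(0) collection (I0 = CLOSURE({[D' → . D]}), then GOTO on every symbol after a dot until no new states appear). It has 11 states:
  I0: { [C → . - C], [C → . T C], [C → . T D], [D → . (], [D → . C], [D' → . D], [T → . ( (] }  — shift
  I1: { [D → ( .], [T → ( . (] }  — shift, reduce
  I2: { [C → - . C], [C → . - C], [C → . T C], [C → . T D], [T → . ( (] }  — shift
  I3: { [D → C .] }  — reduce
  I4: { [D' → D .] }  — accept
  I5: { [C → . - C], [C → . T C], [C → . T D], [C → T . C], [C → T . D], [D → . (], [D → . C], [T → . ( (] }  — shift
  I6: { [C → T C .], [D → C .] }  — 2 reduces
  I7: { [C → T D .] }  — reduce
  I8: { [T → ( . (] }  — shift
  I9: { [C → - C .] }  — reduce
  I10: { [T → ( ( .] }  — reduce

I6 contains complete items [C → T C .], [D → C .] — reduce-reduce conflict.

Answer: Yes — I6: [C → T C .] vs [D → C .]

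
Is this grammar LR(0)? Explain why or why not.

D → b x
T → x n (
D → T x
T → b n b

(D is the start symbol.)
A grammar is LR(0) if no state in the canonical LR(0) collection has:
  - both a shift item (dot before a terminal) and a complete item (shift-reduce conflict), or
  - two or more complete items (reduce-reduce conflict; the accept item [D' → D .] counts as a complete item here).

Augment with D' → D and build the canonical LR(0) collection (I0 = CLOSURE({[D' → . D]}), then GOTO on every symbol after a dot until no new states appear). It has 11 states:
  I0: { [D → . T x], [D → . b x], [D' → . D], [T → . b n b], [T → . x n (] }  — shift
  I1: { [D' → D .] }  — accept
  I2: { [D → T . x] }  — shift
  I3: { [D → b . x], [T → b . n b] }  — shift
  I4: { [T → x . n (] }  — shift
  I5: { [T → x n . (] }  — shift
  I6: { [T → x n ( .] }  — reduce
  I7: { [T → b n . b] }  — shift
  I8: { [D → b x .] }  — reduce
  I9: { [T → b n b .] }  — reduce
  I10: { [D → T x .] }  — reduce

Every state is either a pure shift/goto state or contains exactly one complete item and nothing to shift — no conflicts. The grammar is LR(0).

Answer: Yes, the grammar is LR(0)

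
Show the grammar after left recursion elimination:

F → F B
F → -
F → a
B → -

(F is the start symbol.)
F → - F'
F → a F'
F' → B F'
F' → ε
B → -

F is directly left-recursive. The standard transformation for
  A → A α₁ | ... | A α_m | β₁ | ... | β_n
is
  A  → β₁ A' | ... | β_n A'
  A' → α₁ A' | ... | α_m A' | ε

F → - becomes F → - F'
F → a becomes F → a F'
F → F B becomes F' → B F'
Add F' → ε

Productions for other non-terminals are unchanged:
  B → -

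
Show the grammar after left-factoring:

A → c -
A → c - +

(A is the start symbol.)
A → c - A'
A' → ε
A' → +

Left-factoring transforms A → αβ₁ | αβ₂ into A → αA' and A' → β₁ | β₂
(α is the longest common prefix among the alternatives). Repeat until
no nonterminal has two alternatives with a common prefix.

Round 1: A has alternatives sharing prefix 'c -'. Introduce A': A → c - A'
  Add: A' → ε
  Add: A' → +

No remaining common prefixes — done.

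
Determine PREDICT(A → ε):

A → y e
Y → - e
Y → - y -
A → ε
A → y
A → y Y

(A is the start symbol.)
{ $ }

PREDICT(A → ε) = (FIRST(RHS) \ {ε}) ∪ (FOLLOW(A) if ε ∈ FIRST(RHS), i.e. RHS ⇒* ε)
The right-hand side is ε (FIRST(ε) = { ε }), so the predict set is FOLLOW(A) = { $ }
PREDICT(A → ε) = { $ }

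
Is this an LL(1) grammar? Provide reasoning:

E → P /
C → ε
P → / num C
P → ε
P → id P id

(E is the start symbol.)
No. Predict set conflict for P: { '/' }

Relevant sets:
  FOLLOW(P) = { '/', 'id' }

For P:
  PREDICT(P → '/' num C) = { '/' }
  PREDICT(P → ε) = { '/', 'id' }
  PREDICT(P → id P id) = { 'id' }
E, C have a single production, so nothing to check there.

Conflict found: Predict set conflict for P: { '/' }
The grammar is NOT LL(1).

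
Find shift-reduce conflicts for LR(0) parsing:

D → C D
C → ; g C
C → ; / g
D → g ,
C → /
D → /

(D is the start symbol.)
No shift-reduce conflicts

A shift-reduce conflict occurs when an LR(0) state has both:
  - a complete (reduce) item [A → α .] (dot at the end), and
  - a shift item [B → β . c γ] (dot before a terminal).

Augment with D' → D and build the canonical LR(0) collection (I0 = CLOSURE({[D' → . D]}), then GOTO on every symbol after a dot until no new states appear). It has 13 states:
  I0: { [C → . /], [C → . ; / g], [C → . ; g C], [D → . /], [D → . C D], [D → . g ,], [D' → . D] }  — shift
  I1: { [C → / .], [D → / .] }  — 2 reduces
  I2: { [C → ; . / g], [C → ; . g C] }  — shift
  I3: { [C → . /], [C → . ; / g], [C → . ; g C], [D → . /], [D → . C D], [D → . g ,], [D → C . D] }  — shift
  I4: { [D' → D .] }  — accept
  I5: { [D → g . ,] }  — shift
  I6: { [D → g , .] }  — reduce
  I7: { [D → C D .] }  — reduce
  I8: { [C → ; / . g] }  — shift
  I9: { [C → . /], [C → . ; / g], [C → . ; g C], [C → ; g . C] }  — shift
  I10: { [C → / .] }  — reduce
  I11: { [C → ; g C .] }  — reduce
  I12: { [C → ; / g .] }  — reduce

No state contains both a complete item and a shift item.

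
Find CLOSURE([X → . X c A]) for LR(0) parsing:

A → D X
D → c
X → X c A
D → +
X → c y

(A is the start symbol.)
Start with: [X → . X c A]
  [X → . X c A] has the dot before X: add [X → . c y]
No further items can be added.

CLOSURE = { [X → . X c A], [X → . c y] }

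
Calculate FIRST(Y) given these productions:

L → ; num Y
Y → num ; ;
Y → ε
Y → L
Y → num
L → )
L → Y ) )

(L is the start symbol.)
{ ')', ';', 'num', ε }

To compute FIRST(Y), examine every production with Y on the left-hand side, reading each right-hand side left to right until a non-nullable symbol is reached.

FIRST sets of the other non-terminals involved (by the same procedure, iterated to a fixed point):
  FIRST(L) = { ')', ';', 'num' }

From Y → num ; ;:
  - num is a terminal: add 'num' and stop
From Y → ε:
  - ε-production, so ε ∈ FIRST(Y)
From Y → L:
  - L is a non-terminal: add FIRST(L) \ {ε} = { ')', ';', 'num' }
    L is not nullable, so stop
From Y → num:
  - num is a terminal: add 'num' and stop

Collecting: FIRST(Y) = { ')', ';', 'num', ε }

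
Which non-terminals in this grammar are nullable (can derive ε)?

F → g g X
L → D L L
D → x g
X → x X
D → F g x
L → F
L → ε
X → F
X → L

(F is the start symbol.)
{ 'L', 'X' }

A non-terminal is nullable if it can derive ε (the empty string): either it has an ε-production, or it has a production whose right-hand side consists entirely of nullable non-terminals.

ε-productions: L → ε
So L is immediately nullable.
X → L: every symbol on the right is nullable, so X is nullable too.
No further non-terminal can be added: every production for the remaining non-terminals contains a terminal or a non-nullable non-terminal.
Nullable = { 'L', 'X' }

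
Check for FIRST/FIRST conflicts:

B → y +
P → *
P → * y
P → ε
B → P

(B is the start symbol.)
A FIRST/FIRST conflict occurs when two productions N → α and N → β for the same non-terminal have FIRST(α) ∩ FIRST(β) ≠ ∅ (with ε ∈ FIRST of a nullable right-hand side, so two nullable alternatives also conflict).

FIRST sets of the non-terminals at (or reachable through a nullable prefix from) the front of some alternative:
  FIRST(P) = { '*', ε }

Productions for B:
  B → y +: FIRST = { 'y' }
  B → P: FIRST = { '*', ε }
Productions for P:
  P → *: FIRST = { '*' }
  P → * y: FIRST = { '*' }
  P → ε: FIRST = { ε }

Conflict for P: P → * and P → * y
  Overlap: { '*' }

Answer: Yes. P → '*' / P → '*' y on { '*' }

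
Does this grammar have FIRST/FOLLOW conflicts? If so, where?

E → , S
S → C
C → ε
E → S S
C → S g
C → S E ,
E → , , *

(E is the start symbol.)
Yes. E → ',' S with FOLLOW(E) on { ',' }; E → ',' ',' '*' with FOLLOW(E) on { ',' }; C → S g with FOLLOW(C) on { ',', 'g' }; C → S E ',' with FOLLOW(C) on { ',', 'g' }

Nullable non-terminals: C, E, S.
FIRST sets used below: FIRST(S) = { ',', 'g', ε }, FIRST(E) = { ',', 'g', ε }

C: nullable alternative(s) C → ε; FOLLOW(C) = { $, ',', 'g' }
  C → ε: FIRST \ {ε} = { } — this is the only nullable alternative, skip
  C → S g: FIRST \ {ε} = { ',', 'g' } — overlaps FOLLOW(C) on { ',', 'g' }: CONFLICT
  C → S E ,: FIRST \ {ε} = { ',', 'g' } — overlaps FOLLOW(C) on { ',', 'g' }: CONFLICT

E: nullable alternative(s) E → S S; FOLLOW(E) = { $, ',' }
  E → , S: FIRST \ {ε} = { ',' } — overlaps FOLLOW(E) on { ',' }: CONFLICT
  E → S S: FIRST \ {ε} = { ',', 'g' } — this is the only nullable alternative, skip
  E → , , *: FIRST \ {ε} = { ',' } — overlaps FOLLOW(E) on { ',' }: CONFLICT
S has a nullable alternative but only one production, so nothing to check.

So the grammar has 4 FIRST/FOLLOW conflicts (marked CONFLICT above).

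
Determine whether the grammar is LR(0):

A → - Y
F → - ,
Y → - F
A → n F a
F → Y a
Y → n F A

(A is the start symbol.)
Yes, the grammar is LR(0)

A grammar is LR(0) if no state in the canonical LR(0) collection has:
  - both a shift item (dot before a terminal) and a complete item (shift-reduce conflict), or
  - two or more complete items (reduce-reduce conflict; the accept item [A' → A .] counts as a complete item here).

Augment with A' → A and build the canonical LR(0) collection (I0 = CLOSURE({[A' → . A]}), then GOTO on every symbol after a dot until no new states appear). It has 16 states:
  I0: { [A → . - Y], [A → . n F a], [A' → . A] }  — shift
  I1: { [A → - . Y], [Y → . - F], [Y → . n F A] }  — shift
  I2: { [A' → A .] }  — accept
  I3: { [A → n . F a], [F → . - ,], [F → . Y a], [Y → . - F], [Y → . n F A] }  — shift
  I4: { [F → - . ,], [F → . - ,], [F → . Y a], [Y → - . F], [Y → . - F], [Y → . n F A] }  — shift
  I5: { [A → n F . a] }  — shift
  I6: { [F → Y . a] }  — shift
  I7: { [F → . - ,], [F → . Y a], [Y → . - F], [Y → . n F A], [Y → n . F A] }  — shift
  I8: { [A → . - Y], [A → . n F a], [Y → n F . A] }  — shift
  I9: { [Y → n F A .] }  — reduce
  I10: { [F → Y a .] }  — reduce
  I11: { [A → n F a .] }  — reduce
  I12: { [F → - , .] }  — reduce
  I13: { [Y → - F .] }  — reduce
  I14: { [F → . - ,], [F → . Y a], [Y → - . F], [Y → . - F], [Y → . n F A] }  — shift
  I15: { [A → - Y .] }  — reduce

Every state is either a pure shift/goto state or contains exactly one complete item and nothing to shift — no conflicts. The grammar is LR(0).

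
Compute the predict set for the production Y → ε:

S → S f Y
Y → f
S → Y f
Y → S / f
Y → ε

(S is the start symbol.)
PREDICT(Y → ε) = (FIRST(RHS) \ {ε}) ∪ (FOLLOW(Y) if ε ∈ FIRST(RHS), i.e. RHS ⇒* ε)
The right-hand side is ε (FIRST(ε) = { ε }), so the predict set is FOLLOW(Y) = { $, '/', 'f' }
PREDICT(Y → ε) = { $, '/', 'f' }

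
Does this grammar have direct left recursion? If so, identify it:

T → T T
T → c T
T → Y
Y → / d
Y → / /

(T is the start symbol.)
Direct left recursion occurs when N → N α for some non-terminal N (the right-hand side begins with the left-hand side itself).

T → T T: LEFT RECURSIVE (starts with T)
T → c T: starts with c
T → Y: starts with Y
Y → / d: starts with '/'
Y → / /: starts with '/'

The grammar has direct left recursion on: T.

Answer: Yes, T is left-recursive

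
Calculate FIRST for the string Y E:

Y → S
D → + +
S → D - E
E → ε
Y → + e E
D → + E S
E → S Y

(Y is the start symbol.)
FIRST sets of the non-terminals involved (from the grammar, by fixed-point iteration):
  FIRST(Y) = { '+' }

To compute FIRST(Y E), process the symbols left to right:
Symbol Y is a non-terminal. Add FIRST(Y) \ {ε} = { '+' }
Y is not nullable (ε ∉ FIRST(Y)), so stop here.
FIRST(Y E) = { '+' }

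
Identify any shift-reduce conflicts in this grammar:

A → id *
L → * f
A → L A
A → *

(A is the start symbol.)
A shift-reduce conflict occurs when an LR(0) state has both:
  - a complete (reduce) item [A → α .] (dot at the end), and
  - a shift item [B → β . c γ] (dot before a terminal).

Augment with A' → A and build the canonical LR(0) collection (I0 = CLOSURE({[A' → . A]}), then GOTO on every symbol after a dot until no new states appear). It has 8 states:
  I0: { [A → . *], [A → . L A], [A → . id *], [A' → . A], [L → . * f] }  — shift
  I1: { [A → * .], [L → * . f] }  — shift, reduce
  I2: { [A' → A .] }  — accept
  I3: { [A → . *], [A → . L A], [A → . id *], [A → L . A], [L → . * f] }  — shift
  I4: { [A → id . *] }  — shift
  I5: { [A → id * .] }  — reduce
  I6: { [A → L A .] }  — reduce
  I7: { [L → * f .] }  — reduce

I1 contains reduce item [A → * .] and shift item [L → * . f] — shift-reduce conflict.

Answer: Yes — I1: [A → * .] vs [L → * . f]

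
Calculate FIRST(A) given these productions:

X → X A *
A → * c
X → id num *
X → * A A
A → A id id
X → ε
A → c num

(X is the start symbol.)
From A → * c:
  - '*' is a terminal: add '*' and stop
From A → A id id:
  - A is the symbol being defined: contributes nothing new
    A is not nullable, so stop
From A → c num:
  - c is a terminal: add 'c' and stop

Collecting: FIRST(A) = { '*', 'c' }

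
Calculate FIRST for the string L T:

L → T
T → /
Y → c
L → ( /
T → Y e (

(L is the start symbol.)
FIRST sets of the non-terminals involved (from the grammar, by fixed-point iteration):
  FIRST(L) = { '(', '/', 'c' }

To compute FIRST(L T), process the symbols left to right:
Symbol L is a non-terminal. Add FIRST(L) \ {ε} = { '(', '/', 'c' }
L is not nullable (ε ∉ FIRST(L)), so stop here.
FIRST(L T) = { '(', '/', 'c' }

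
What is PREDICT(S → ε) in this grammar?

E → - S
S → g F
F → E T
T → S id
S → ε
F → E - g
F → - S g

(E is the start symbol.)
PREDICT(S → ε) = (FIRST(RHS) \ {ε}) ∪ (FOLLOW(S) if ε ∈ FIRST(RHS), i.e. RHS ⇒* ε)
The right-hand side is ε (FIRST(ε) = { ε }), so the predict set is FOLLOW(S) = { $, '-', 'g', 'id' }
PREDICT(S → ε) = { $, '-', 'g', 'id' }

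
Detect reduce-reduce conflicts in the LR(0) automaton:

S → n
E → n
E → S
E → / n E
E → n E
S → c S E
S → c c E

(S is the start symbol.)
Yes — I9: [E → n .] vs [S → n .]

Augment with S' → S and build the canonical LR(0) collection (I0 = CLOSURE({[S' → . S]}), then GOTO on every symbol after a dot until no new states appear). It has 15 states:
  I0: { [S → . c S E], [S → . c c E], [S → . n], [S' → . S] }  — shift
  I1: { [S' → S .] }  — accept
  I2: { [S → . c S E], [S → . c c E], [S → . n], [S → c . S E], [S → c . c E] }  — shift
  I3: { [S → n .] }  — reduce
  I4: { [E → . / n E], [E → . S], [E → . n E], [E → . n], [S → . c S E], [S → . c c E], [S → . n], [S → c S . E] }  — shift
  I5: { [E → . / n E], [E → . S], [E → . n E], [E → . n], [S → . c S E], [S → . c c E], [S → . n], [S → c . S E], [S → c . c E], [S → c c . E] }  — shift
  I6: { [E → / . n E] }  — shift
  I7: { [S → c c E .] }  — reduce
  I8: { [E → . / n E], [E → . S], [E → . n E], [E → . n], [E → S .], [S → . c S E], [S → . c c E], [S → . n], [S → c S . E] }  — shift, reduce
  I9: { [E → . / n E], [E → . S], [E → . n E], [E → . n], [E → n . E], [E → n .], [S → . c S E], [S → . c c E], [S → . n], [S → n .] }  — shift, 2 reduces
  I10: { [E → n E .] }  — reduce
  I11: { [E → S .] }  — reduce
  I12: { [S → c S E .] }  — reduce
  I13: { [E → . / n E], [E → . S], [E → . n E], [E → . n], [E → / n . E], [S → . c S E], [S → . c c E], [S → . n] }  — shift
  I14: { [E → / n E .] }  — reduce

I9 contains complete items [E → n .], [S → n .] — reduce-reduce conflict.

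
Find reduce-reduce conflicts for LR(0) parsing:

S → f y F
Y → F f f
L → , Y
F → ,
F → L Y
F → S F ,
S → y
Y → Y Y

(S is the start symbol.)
No reduce-reduce conflicts

Augment with S' → S and build the canonical LR(0) collection (I0 = CLOSURE({[S' → . S]}), then GOTO on every symbol after a dot until no new states appear). It has 17 states:
  I0: { [S → . f y F], [S → . y], [S' → . S] }  — shift
  I1: { [S' → S .] }  — accept
  I2: { [S → f . y F] }  — shift
  I3: { [S → y .] }  — reduce
  I4: { [F → . ,], [F → . L Y], [F → . S F ,], [L → . , Y], [S → . f y F], [S → . y], [S → f y . F] }  — shift
  I5: { [F → , .], [F → . ,], [F → . L Y], [F → . S F ,], [L → , . Y], [L → . , Y], [S → . f y F], [S → . y], [Y → . F f f], [Y → . Y Y] }  — shift, reduce
  I6: { [S → f y F .] }  — reduce
  I7: { [F → . ,], [F → . L Y], [F → . S F ,], [F → L . Y], [L → . , Y], [S → . f y F], [S → . y], [Y → . F f f], [Y → . Y Y] }  — shift
  I8: { [F → . ,], [F → . L Y], [F → . S F ,], [F → S . F ,], [L → . , Y], [S → . f y F], [S → . y] }  — shift
  I9: { [F → S F . ,] }  — shift
  I10: { [F → S F , .] }  — reduce
  I11: { [Y → F . f f] }  — shift
  I12: { [F → . ,], [F → . L Y], [F → . S F ,], [F → L Y .], [L → . , Y], [S → . f y F], [S → . y], [Y → . F f f], [Y → . Y Y], [Y → Y . Y] }  — shift, reduce
  I13: { [F → . ,], [F → . L Y], [F → . S F ,], [L → . , Y], [S → . f y F], [S → . y], [Y → . F f f], [Y → . Y Y], [Y → Y . Y], [Y → Y Y .] }  — shift, reduce
  I14: { [Y → F f . f] }  — shift
  I15: { [Y → F f f .] }  — reduce
  I16: { [F → . ,], [F → . L Y], [F → . S F ,], [L → , Y .], [L → . , Y], [S → . f y F], [S → . y], [Y → . F f f], [Y → . Y Y], [Y → Y . Y] }  — shift, reduce

No state contains more than one complete item.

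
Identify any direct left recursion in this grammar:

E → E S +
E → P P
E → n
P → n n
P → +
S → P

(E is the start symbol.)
Direct left recursion occurs when N → N α for some non-terminal N (the right-hand side begins with the left-hand side itself).

E → E S +: LEFT RECURSIVE (starts with E)
E → P P: starts with P
E → n: starts with n
P → n n: starts with n
P → +: starts with '+'
S → P: starts with P

The grammar has direct left recursion on: E.

Answer: Yes, E is left-recursive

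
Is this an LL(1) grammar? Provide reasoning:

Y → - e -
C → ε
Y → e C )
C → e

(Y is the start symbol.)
Yes, the grammar is LL(1).

A grammar is LL(1) if for each non-terminal N with multiple productions, the predict sets of those productions are pairwise disjoint, where PREDICT(N → α) = (FIRST(α) \ {ε}) ∪ (FOLLOW(N) if α ⇒* ε).

Relevant sets:
  FOLLOW(C) = { ')' }

For Y:
  PREDICT(Y → '-' e '-') = { '-' }
  PREDICT(Y → e C ')') = { 'e' }
For C:
  PREDICT(C → ε) = { ')' }
  PREDICT(C → e) = { 'e' }

All predict sets are disjoint. The grammar IS LL(1).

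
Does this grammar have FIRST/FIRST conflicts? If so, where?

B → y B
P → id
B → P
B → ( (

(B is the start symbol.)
A FIRST/FIRST conflict occurs when two productions N → α and N → β for the same non-terminal have FIRST(α) ∩ FIRST(β) ≠ ∅ (with ε ∈ FIRST of a nullable right-hand side, so two nullable alternatives also conflict).

FIRST sets of the non-terminals at (or reachable through a nullable prefix from) the front of some alternative:
  FIRST(P) = { 'id' }

Productions for B:
  B → y B: FIRST = { 'y' }
  B → P: FIRST = { 'id' }
  B → ( (: FIRST = { '(' }
P has only one production, so no FIRST/FIRST conflict is possible there.

All alternatives of each non-terminal have pairwise disjoint FIRST sets.

Answer: No FIRST/FIRST conflicts.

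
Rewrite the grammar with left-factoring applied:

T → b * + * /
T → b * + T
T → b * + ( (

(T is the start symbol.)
T → b * + T'
T' → * /
T' → T
T' → ( (

Left-factoring transforms A → αβ₁ | αβ₂ into A → αA' and A' → β₁ | β₂
(α is the longest common prefix among the alternatives). Repeat until
no nonterminal has two alternatives with a common prefix.

Round 1: T has alternatives sharing prefix 'b * +'. Introduce T': T → b * + T'
  Add: T' → * /
  Add: T' → T
  Add: T' → ( (

No remaining common prefixes — done.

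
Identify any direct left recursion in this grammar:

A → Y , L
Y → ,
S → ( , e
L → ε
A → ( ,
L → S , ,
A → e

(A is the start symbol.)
No direct left recursion

A → Y , L: starts with Y
Y → ,: starts with ','
S → ( , e: starts with '('
L → ε: starts with ε
A → ( ,: starts with '('
L → S , ,: starts with S
A → e: starts with e

No direct left recursion found.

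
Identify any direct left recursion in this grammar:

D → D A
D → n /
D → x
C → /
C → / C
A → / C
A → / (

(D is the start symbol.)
Yes, D is left-recursive

Direct left recursion occurs when N → N α for some non-terminal N (the right-hand side begins with the left-hand side itself).

D → D A: LEFT RECURSIVE (starts with D)
D → n /: starts with n
D → x: starts with x
C → /: starts with '/'
C → / C: starts with '/'
A → / C: starts with '/'
A → / (: starts with '/'

The grammar has direct left recursion on: D.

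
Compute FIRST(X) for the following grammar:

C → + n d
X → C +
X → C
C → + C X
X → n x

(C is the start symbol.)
To compute FIRST(X), examine every production with X on the left-hand side, reading each right-hand side left to right until a non-nullable symbol is reached.

FIRST sets of the other non-terminals involved (by the same procedure, iterated to a fixed point):
  FIRST(C) = { '+' }

From X → C +:
  - C is a non-terminal: add FIRST(C) \ {ε} = { '+' }
    C is not nullable, so stop
From X → C:
  - C is a non-terminal: add FIRST(C) \ {ε} = { '+' }
    C is not nullable, so stop
From X → n x:
  - n is a terminal: add 'n' and stop

Collecting: FIRST(X) = { '+', 'n' }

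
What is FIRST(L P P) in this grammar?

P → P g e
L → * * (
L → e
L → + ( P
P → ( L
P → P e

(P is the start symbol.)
FIRST sets of the non-terminals involved (from the grammar, by fixed-point iteration):
  FIRST(L) = { '*', '+', 'e' }

To compute FIRST(L P P), process the symbols left to right:
Symbol L is a non-terminal. Add FIRST(L) \ {ε} = { '*', '+', 'e' }
L is not nullable (ε ∉ FIRST(L)), so stop here.
FIRST(L P P) = { '*', '+', 'e' }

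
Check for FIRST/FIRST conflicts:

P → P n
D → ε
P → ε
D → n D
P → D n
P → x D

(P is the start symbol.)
Yes. P → P n / P → D n on { 'n' }; P → P n / P → x D on { 'x' }

FIRST sets of the non-terminals at (or reachable through a nullable prefix from) the front of some alternative:
  FIRST(P) = { 'n', 'x', ε }
  FIRST(D) = { 'n', ε }

Productions for P:
  P → P n: FIRST = { 'n', 'x' }
  P → ε: FIRST = { ε }
  P → D n: FIRST = { 'n' }
  P → x D: FIRST = { 'x' }
Productions for D:
  D → ε: FIRST = { ε }
  D → n D: FIRST = { 'n' }

Conflict for P: P → P n and P → D n
  Overlap: { 'n' }
Conflict for P: P → P n and P → x D
  Overlap: { 'x' }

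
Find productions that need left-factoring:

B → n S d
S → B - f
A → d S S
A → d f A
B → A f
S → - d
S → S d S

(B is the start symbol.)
Yes, A has productions with common prefix 'd'

Left-factoring is needed when two productions for the same non-terminal
share a common prefix on the right-hand side.

Productions for B:
  B → n S d
  B → A f
Productions for S:
  S → B - f
  S → - d
  S → S d S
Productions for A:
  A → d S S
  A → d f A

Found common prefix 'd' in productions for A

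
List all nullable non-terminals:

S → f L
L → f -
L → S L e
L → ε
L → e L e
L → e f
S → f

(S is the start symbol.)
ε-productions: L → ε
So L is immediately nullable.
No further non-terminal can be added: every production for the remaining non-terminals contains a terminal or a non-nullable non-terminal.
Nullable = { 'L' }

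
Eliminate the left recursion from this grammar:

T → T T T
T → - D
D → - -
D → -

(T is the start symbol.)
T → - D T'
T' → T T T'
T' → ε
D → - -
D → -

T is directly left-recursive. The standard transformation for
  A → A α₁ | ... | A α_m | β₁ | ... | β_n
is
  A  → β₁ A' | ... | β_n A'
  A' → α₁ A' | ... | α_m A' | ε

T → - D becomes T → - D T'
T → T T T becomes T' → T T T'
Add T' → ε

Productions for other non-terminals are unchanged:
  D → - -
  D → -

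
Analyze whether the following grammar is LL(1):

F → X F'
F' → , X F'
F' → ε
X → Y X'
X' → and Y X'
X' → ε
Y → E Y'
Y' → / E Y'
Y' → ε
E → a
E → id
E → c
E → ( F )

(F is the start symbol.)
A grammar is LL(1) if for each non-terminal N with multiple productions, the predict sets of those productions are pairwise disjoint, where PREDICT(N → α) = (FIRST(α) \ {ε}) ∪ (FOLLOW(N) if α ⇒* ε).

Relevant sets:
  FOLLOW(F') = { $, ')' }
  FOLLOW(X') = { $, ')', ',' }
  FOLLOW(Y') = { $, ')', ',', 'and' }

For F':
  PREDICT(F' → ',' X F') = { ',' }
  PREDICT(F' → ε) = { $, ')' }
For X':
  PREDICT(X' → and Y X') = { 'and' }
  PREDICT(X' → ε) = { $, ')', ',' }
For Y':
  PREDICT(Y' → '/' E Y') = { '/' }
  PREDICT(Y' → ε) = { $, ')', ',', 'and' }
For E:
  PREDICT(E → a) = { 'a' }
  PREDICT(E → id) = { 'id' }
  PREDICT(E → c) = { 'c' }
  PREDICT(E → '(' F ')') = { '(' }
F, X, Y have a single production, so nothing to check there.

All predict sets are disjoint. The grammar IS LL(1).

Answer: Yes, the grammar is LL(1).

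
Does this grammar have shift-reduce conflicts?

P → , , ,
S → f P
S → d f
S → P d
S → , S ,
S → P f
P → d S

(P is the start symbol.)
A shift-reduce conflict occurs when an LR(0) state has both:
  - a complete (reduce) item [A → α .] (dot at the end), and
  - a shift item [B → β . c γ] (dot before a terminal).

Augment with P' → P and build the canonical LR(0) collection (I0 = CLOSURE({[P' → . P]}), then GOTO on every symbol after a dot until no new states appear). It has 19 states:
  I0: { [P → . , , ,], [P → . d S], [P' → . P] }  — shift
  I1: { [P → , . , ,] }  — shift
  I2: { [P' → P .] }  — accept
  I3: { [P → . , , ,], [P → . d S], [P → d . S], [S → . , S ,], [S → . P d], [S → . P f], [S → . d f], [S → . f P] }  — shift
  I4: { [P → , . , ,], [P → . , , ,], [P → . d S], [S → , . S ,], [S → . , S ,], [S → . P d], [S → . P f], [S → . d f], [S → . f P] }  — shift
  I5: { [S → P . d], [S → P . f] }  — shift
  I6: { [P → d S .] }  — reduce
  I7: { [P → . , , ,], [P → . d S], [P → d . S], [S → . , S ,], [S → . P d], [S → . P f], [S → . d f], [S → . f P], [S → d . f] }  — shift
  I8: { [P → . , , ,], [P → . d S], [S → f . P] }  — shift
  I9: { [S → f P .] }  — reduce
  I10: { [P → . , , ,], [P → . d S], [S → d f .], [S → f . P] }  — shift, reduce
  I11: { [S → P d .] }  — reduce
  I12: { [S → P f .] }  — reduce
  I13: { [P → , , . ,], [P → , . , ,], [P → . , , ,], [P → . d S], [S → , . S ,], [S → . , S ,], [S → . P d], [S → . P f], [S → . d f], [S → . f P] }  — shift
  I14: { [S → , S . ,] }  — shift
  I15: { [S → , S , .] }  — reduce
  I16: { [P → , , , .], [P → , , . ,], [P → , . , ,], [P → . , , ,], [P → . d S], [S → , . S ,], [S → . , S ,], [S → . P d], [S → . P f], [S → . d f], [S → . f P] }  — shift, reduce
  I17: { [P → , , . ,] }  — shift
  I18: { [P → , , , .] }  — reduce

I10 contains reduce item [S → d f .] and shift items [P → . , , ,], [P → . d S] — shift-reduce conflict.
I16 contains reduce item [P → , , , .] and shift items [P → . , , ,], [P → , . , ,], [P → , , . ,], [P → . d S], [S → . , S ,], [S → . d f], [S → . f P] — shift-reduce conflict.

Answer: Yes — I10: [S → d f .] vs [P → . , , ,]; I16: [P → , , , .] vs [P → . , , ,]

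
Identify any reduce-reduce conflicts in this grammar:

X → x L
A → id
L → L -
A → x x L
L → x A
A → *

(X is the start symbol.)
Augment with X' → X and build the canonical LR(0) collection (I0 = CLOSURE({[X' → . X]}), then GOTO on every symbol after a dot until no new states appear). It has 12 states:
  I0: { [X → . x L], [X' → . X] }  — shift
  I1: { [X' → X .] }  — accept
  I2: { [L → . L -], [L → . x A], [X → x . L] }  — shift
  I3: { [L → L . -], [X → x L .] }  — shift, reduce
  I4: { [A → . *], [A → . id], [A → . x x L], [L → x . A] }  — shift
  I5: { [A → * .] }  — reduce
  I6: { [L → x A .] }  — reduce
  I7: { [A → id .] }  — reduce
  I8: { [A → x . x L] }  — shift
  I9: { [A → x x . L], [L → . L -], [L → . x A] }  — shift
  I10: { [A → x x L .], [L → L . -] }  — shift, reduce
  I11: { [L → L - .] }  — reduce

No state contains more than one complete item.

Answer: No reduce-reduce conflicts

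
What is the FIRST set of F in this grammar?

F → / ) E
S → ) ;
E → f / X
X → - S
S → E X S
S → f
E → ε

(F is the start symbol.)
{ '/' }

To compute FIRST(F), examine every production with F on the left-hand side, reading each right-hand side left to right until a non-nullable symbol is reached.

From F → / ) E:
  - '/' is a terminal: add '/' and stop

Collecting: FIRST(F) = { '/' }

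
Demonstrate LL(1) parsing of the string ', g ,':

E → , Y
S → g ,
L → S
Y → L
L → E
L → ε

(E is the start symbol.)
Stack is shown with the top on the left.

Stack  Input    Action
----------------------
E $    , g , $  output E → , Y
, Y $  , g , $  match ','
Y $    g , $    output Y → L
L $    g , $    output L → S
S $    g , $    output S → g ,
g , $  g , $    match 'g'
, $    , $      match ','
$      $        accept

The string is accepted.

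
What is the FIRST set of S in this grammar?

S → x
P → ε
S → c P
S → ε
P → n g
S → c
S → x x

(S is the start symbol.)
{ 'c', 'x', ε }

To compute FIRST(S), examine every production with S on the left-hand side, reading each right-hand side left to right until a non-nullable symbol is reached.

From S → x:
  - x is a terminal: add 'x' and stop
From S → c P:
  - c is a terminal: add 'c' and stop
From S → ε:
  - ε-production, so ε ∈ FIRST(S)
From S → c:
  - c is a terminal: add 'c' and stop
From S → x x:
  - x is a terminal: add 'x' and stop

Collecting: FIRST(S) = { 'c', 'x', ε }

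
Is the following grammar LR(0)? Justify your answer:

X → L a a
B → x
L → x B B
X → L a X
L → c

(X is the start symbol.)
A grammar is LR(0) if no state in the canonical LR(0) collection has:
  - both a shift item (dot before a terminal) and a complete item (shift-reduce conflict), or
  - two or more complete items (reduce-reduce conflict; the accept item [X' → X .] counts as a complete item here).

Augment with X' → X and build the canonical LR(0) collection (I0 = CLOSURE({[X' → . X]}), then GOTO on every symbol after a dot until no new states appear). It has 11 states:
  I0: { [L → . c], [L → . x B B], [X → . L a X], [X → . L a a], [X' → . X] }  — shift
  I1: { [X → L . a X], [X → L . a a] }  — shift
  I2: { [X' → X .] }  — accept
  I3: { [L → c .] }  — reduce
  I4: { [B → . x], [L → x . B B] }  — shift
  I5: { [B → . x], [L → x B . B] }  — shift
  I6: { [B → x .] }  — reduce
  I7: { [L → x B B .] }  — reduce
  I8: { [L → . c], [L → . x B B], [X → . L a X], [X → . L a a], [X → L a . X], [X → L a . a] }  — shift
  I9: { [X → L a X .] }  — reduce
  I10: { [X → L a a .] }  — reduce

Every state is either a pure shift/goto state or contains exactly one complete item and nothing to shift — no conflicts. The grammar is LR(0).

Answer: Yes, the grammar is LR(0)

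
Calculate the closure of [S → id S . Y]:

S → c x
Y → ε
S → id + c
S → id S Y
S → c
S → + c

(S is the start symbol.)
To compute CLOSURE, for each item [A → α.Bβ] where B is a non-terminal, add [B → .γ] for all productions B → γ; repeat for the newly added items until nothing changes.

Start with: [S → id S . Y]
  [S → id S . Y] has the dot before Y: add [Y → .]
No further items can be added.

CLOSURE = { [S → id S . Y], [Y → .] }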